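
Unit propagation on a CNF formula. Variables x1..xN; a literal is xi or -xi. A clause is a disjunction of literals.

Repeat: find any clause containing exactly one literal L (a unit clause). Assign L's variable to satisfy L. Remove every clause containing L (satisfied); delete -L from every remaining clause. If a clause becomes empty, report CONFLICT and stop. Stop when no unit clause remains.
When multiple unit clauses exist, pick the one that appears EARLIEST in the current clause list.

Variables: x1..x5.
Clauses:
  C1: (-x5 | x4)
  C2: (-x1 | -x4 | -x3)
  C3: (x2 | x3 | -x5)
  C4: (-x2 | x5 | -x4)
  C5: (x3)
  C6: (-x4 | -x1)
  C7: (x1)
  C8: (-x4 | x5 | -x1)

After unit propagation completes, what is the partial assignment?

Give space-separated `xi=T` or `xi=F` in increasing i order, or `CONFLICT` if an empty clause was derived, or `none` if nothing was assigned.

Answer: x1=T x3=T x4=F x5=F

Derivation:
unit clause [3] forces x3=T; simplify:
  drop -3 from [-1, -4, -3] -> [-1, -4]
  satisfied 2 clause(s); 6 remain; assigned so far: [3]
unit clause [1] forces x1=T; simplify:
  drop -1 from [-1, -4] -> [-4]
  drop -1 from [-4, -1] -> [-4]
  drop -1 from [-4, 5, -1] -> [-4, 5]
  satisfied 1 clause(s); 5 remain; assigned so far: [1, 3]
unit clause [-4] forces x4=F; simplify:
  drop 4 from [-5, 4] -> [-5]
  satisfied 4 clause(s); 1 remain; assigned so far: [1, 3, 4]
unit clause [-5] forces x5=F; simplify:
  satisfied 1 clause(s); 0 remain; assigned so far: [1, 3, 4, 5]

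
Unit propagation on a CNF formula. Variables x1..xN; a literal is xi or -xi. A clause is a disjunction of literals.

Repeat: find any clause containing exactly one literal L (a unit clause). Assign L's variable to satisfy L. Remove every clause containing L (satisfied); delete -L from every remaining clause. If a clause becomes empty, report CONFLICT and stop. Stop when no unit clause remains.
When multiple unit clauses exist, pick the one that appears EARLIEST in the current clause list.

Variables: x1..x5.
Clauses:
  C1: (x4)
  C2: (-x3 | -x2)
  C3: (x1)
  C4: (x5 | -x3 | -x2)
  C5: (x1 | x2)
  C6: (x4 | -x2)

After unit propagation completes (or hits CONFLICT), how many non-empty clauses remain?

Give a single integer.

unit clause [4] forces x4=T; simplify:
  satisfied 2 clause(s); 4 remain; assigned so far: [4]
unit clause [1] forces x1=T; simplify:
  satisfied 2 clause(s); 2 remain; assigned so far: [1, 4]

Answer: 2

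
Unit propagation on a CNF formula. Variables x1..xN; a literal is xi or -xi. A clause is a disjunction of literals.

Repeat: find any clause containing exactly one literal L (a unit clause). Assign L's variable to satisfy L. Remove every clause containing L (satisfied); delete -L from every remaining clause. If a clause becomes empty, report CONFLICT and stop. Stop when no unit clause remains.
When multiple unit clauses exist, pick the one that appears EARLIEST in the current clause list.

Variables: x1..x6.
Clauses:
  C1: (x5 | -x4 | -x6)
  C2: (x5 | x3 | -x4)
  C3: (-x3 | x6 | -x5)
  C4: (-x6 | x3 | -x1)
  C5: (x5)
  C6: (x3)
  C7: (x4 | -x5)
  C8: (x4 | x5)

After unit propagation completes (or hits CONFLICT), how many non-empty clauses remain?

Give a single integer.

Answer: 0

Derivation:
unit clause [5] forces x5=T; simplify:
  drop -5 from [-3, 6, -5] -> [-3, 6]
  drop -5 from [4, -5] -> [4]
  satisfied 4 clause(s); 4 remain; assigned so far: [5]
unit clause [3] forces x3=T; simplify:
  drop -3 from [-3, 6] -> [6]
  satisfied 2 clause(s); 2 remain; assigned so far: [3, 5]
unit clause [6] forces x6=T; simplify:
  satisfied 1 clause(s); 1 remain; assigned so far: [3, 5, 6]
unit clause [4] forces x4=T; simplify:
  satisfied 1 clause(s); 0 remain; assigned so far: [3, 4, 5, 6]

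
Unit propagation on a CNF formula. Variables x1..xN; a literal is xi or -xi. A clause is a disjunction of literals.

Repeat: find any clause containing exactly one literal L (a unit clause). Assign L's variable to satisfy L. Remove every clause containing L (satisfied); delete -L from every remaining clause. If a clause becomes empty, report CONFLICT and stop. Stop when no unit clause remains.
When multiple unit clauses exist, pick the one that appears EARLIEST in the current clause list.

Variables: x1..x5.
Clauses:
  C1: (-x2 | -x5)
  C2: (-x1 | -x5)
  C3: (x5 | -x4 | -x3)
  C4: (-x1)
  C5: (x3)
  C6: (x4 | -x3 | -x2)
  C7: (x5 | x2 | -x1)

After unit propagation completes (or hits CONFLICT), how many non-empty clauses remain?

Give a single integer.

Answer: 3

Derivation:
unit clause [-1] forces x1=F; simplify:
  satisfied 3 clause(s); 4 remain; assigned so far: [1]
unit clause [3] forces x3=T; simplify:
  drop -3 from [5, -4, -3] -> [5, -4]
  drop -3 from [4, -3, -2] -> [4, -2]
  satisfied 1 clause(s); 3 remain; assigned so far: [1, 3]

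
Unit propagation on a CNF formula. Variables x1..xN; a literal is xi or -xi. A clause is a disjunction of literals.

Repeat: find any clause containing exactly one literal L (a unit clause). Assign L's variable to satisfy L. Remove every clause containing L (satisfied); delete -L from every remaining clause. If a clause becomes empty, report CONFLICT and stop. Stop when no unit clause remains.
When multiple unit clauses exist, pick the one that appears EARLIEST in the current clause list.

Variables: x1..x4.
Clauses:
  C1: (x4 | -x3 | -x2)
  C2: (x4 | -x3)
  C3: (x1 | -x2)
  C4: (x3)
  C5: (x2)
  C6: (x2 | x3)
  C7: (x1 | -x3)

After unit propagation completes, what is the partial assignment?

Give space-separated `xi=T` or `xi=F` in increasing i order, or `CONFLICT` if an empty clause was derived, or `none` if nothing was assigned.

unit clause [3] forces x3=T; simplify:
  drop -3 from [4, -3, -2] -> [4, -2]
  drop -3 from [4, -3] -> [4]
  drop -3 from [1, -3] -> [1]
  satisfied 2 clause(s); 5 remain; assigned so far: [3]
unit clause [4] forces x4=T; simplify:
  satisfied 2 clause(s); 3 remain; assigned so far: [3, 4]
unit clause [2] forces x2=T; simplify:
  drop -2 from [1, -2] -> [1]
  satisfied 1 clause(s); 2 remain; assigned so far: [2, 3, 4]
unit clause [1] forces x1=T; simplify:
  satisfied 2 clause(s); 0 remain; assigned so far: [1, 2, 3, 4]

Answer: x1=T x2=T x3=T x4=T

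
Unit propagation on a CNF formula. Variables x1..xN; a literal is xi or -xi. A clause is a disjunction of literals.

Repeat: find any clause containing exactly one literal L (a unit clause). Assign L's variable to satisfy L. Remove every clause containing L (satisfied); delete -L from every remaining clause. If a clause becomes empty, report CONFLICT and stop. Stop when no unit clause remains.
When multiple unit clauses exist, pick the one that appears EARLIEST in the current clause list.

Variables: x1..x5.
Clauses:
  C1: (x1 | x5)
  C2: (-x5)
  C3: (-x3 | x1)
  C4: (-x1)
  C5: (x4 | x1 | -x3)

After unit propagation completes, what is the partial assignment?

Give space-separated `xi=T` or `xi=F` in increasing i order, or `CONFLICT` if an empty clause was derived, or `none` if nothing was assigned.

Answer: CONFLICT

Derivation:
unit clause [-5] forces x5=F; simplify:
  drop 5 from [1, 5] -> [1]
  satisfied 1 clause(s); 4 remain; assigned so far: [5]
unit clause [1] forces x1=T; simplify:
  drop -1 from [-1] -> [] (empty!)
  satisfied 3 clause(s); 1 remain; assigned so far: [1, 5]
CONFLICT (empty clause)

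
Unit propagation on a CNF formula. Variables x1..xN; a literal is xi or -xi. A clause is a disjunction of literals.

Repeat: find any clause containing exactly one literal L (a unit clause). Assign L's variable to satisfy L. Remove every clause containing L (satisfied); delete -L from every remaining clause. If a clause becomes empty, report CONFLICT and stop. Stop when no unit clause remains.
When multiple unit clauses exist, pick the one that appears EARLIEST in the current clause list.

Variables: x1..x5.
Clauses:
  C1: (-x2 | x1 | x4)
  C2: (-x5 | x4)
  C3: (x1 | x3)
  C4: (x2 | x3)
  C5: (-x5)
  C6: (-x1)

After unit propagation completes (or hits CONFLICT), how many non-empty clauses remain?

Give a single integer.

unit clause [-5] forces x5=F; simplify:
  satisfied 2 clause(s); 4 remain; assigned so far: [5]
unit clause [-1] forces x1=F; simplify:
  drop 1 from [-2, 1, 4] -> [-2, 4]
  drop 1 from [1, 3] -> [3]
  satisfied 1 clause(s); 3 remain; assigned so far: [1, 5]
unit clause [3] forces x3=T; simplify:
  satisfied 2 clause(s); 1 remain; assigned so far: [1, 3, 5]

Answer: 1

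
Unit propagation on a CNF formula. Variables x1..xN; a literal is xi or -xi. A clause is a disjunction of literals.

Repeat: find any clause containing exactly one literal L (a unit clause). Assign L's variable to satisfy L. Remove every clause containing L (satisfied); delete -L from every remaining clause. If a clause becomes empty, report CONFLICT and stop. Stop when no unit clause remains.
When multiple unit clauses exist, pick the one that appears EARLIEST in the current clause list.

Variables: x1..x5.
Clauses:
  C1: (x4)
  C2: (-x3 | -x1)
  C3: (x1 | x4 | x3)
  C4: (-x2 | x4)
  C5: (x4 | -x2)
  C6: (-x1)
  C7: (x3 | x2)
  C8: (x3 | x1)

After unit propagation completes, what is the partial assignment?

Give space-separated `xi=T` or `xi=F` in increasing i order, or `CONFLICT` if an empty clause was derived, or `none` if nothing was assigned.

Answer: x1=F x3=T x4=T

Derivation:
unit clause [4] forces x4=T; simplify:
  satisfied 4 clause(s); 4 remain; assigned so far: [4]
unit clause [-1] forces x1=F; simplify:
  drop 1 from [3, 1] -> [3]
  satisfied 2 clause(s); 2 remain; assigned so far: [1, 4]
unit clause [3] forces x3=T; simplify:
  satisfied 2 clause(s); 0 remain; assigned so far: [1, 3, 4]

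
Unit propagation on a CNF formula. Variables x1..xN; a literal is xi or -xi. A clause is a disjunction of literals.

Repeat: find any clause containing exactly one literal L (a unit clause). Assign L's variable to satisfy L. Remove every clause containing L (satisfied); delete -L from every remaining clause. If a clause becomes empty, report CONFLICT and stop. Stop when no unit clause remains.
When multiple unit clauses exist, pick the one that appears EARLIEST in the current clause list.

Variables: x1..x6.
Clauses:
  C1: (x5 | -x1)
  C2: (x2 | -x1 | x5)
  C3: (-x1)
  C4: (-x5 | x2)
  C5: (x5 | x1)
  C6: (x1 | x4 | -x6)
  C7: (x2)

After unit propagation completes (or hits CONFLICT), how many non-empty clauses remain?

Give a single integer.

Answer: 1

Derivation:
unit clause [-1] forces x1=F; simplify:
  drop 1 from [5, 1] -> [5]
  drop 1 from [1, 4, -6] -> [4, -6]
  satisfied 3 clause(s); 4 remain; assigned so far: [1]
unit clause [5] forces x5=T; simplify:
  drop -5 from [-5, 2] -> [2]
  satisfied 1 clause(s); 3 remain; assigned so far: [1, 5]
unit clause [2] forces x2=T; simplify:
  satisfied 2 clause(s); 1 remain; assigned so far: [1, 2, 5]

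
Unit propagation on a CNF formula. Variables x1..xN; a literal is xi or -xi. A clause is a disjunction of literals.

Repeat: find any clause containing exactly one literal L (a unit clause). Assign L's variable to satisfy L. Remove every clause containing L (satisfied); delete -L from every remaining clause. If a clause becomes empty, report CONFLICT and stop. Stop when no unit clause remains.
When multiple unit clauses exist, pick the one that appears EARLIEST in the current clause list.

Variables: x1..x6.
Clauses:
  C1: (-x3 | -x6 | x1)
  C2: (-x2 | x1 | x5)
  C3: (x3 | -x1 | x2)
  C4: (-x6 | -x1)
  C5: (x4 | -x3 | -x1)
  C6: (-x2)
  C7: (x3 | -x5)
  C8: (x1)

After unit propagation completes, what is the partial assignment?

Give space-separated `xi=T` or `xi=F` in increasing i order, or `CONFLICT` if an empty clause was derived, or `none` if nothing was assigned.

Answer: x1=T x2=F x3=T x4=T x6=F

Derivation:
unit clause [-2] forces x2=F; simplify:
  drop 2 from [3, -1, 2] -> [3, -1]
  satisfied 2 clause(s); 6 remain; assigned so far: [2]
unit clause [1] forces x1=T; simplify:
  drop -1 from [3, -1] -> [3]
  drop -1 from [-6, -1] -> [-6]
  drop -1 from [4, -3, -1] -> [4, -3]
  satisfied 2 clause(s); 4 remain; assigned so far: [1, 2]
unit clause [3] forces x3=T; simplify:
  drop -3 from [4, -3] -> [4]
  satisfied 2 clause(s); 2 remain; assigned so far: [1, 2, 3]
unit clause [-6] forces x6=F; simplify:
  satisfied 1 clause(s); 1 remain; assigned so far: [1, 2, 3, 6]
unit clause [4] forces x4=T; simplify:
  satisfied 1 clause(s); 0 remain; assigned so far: [1, 2, 3, 4, 6]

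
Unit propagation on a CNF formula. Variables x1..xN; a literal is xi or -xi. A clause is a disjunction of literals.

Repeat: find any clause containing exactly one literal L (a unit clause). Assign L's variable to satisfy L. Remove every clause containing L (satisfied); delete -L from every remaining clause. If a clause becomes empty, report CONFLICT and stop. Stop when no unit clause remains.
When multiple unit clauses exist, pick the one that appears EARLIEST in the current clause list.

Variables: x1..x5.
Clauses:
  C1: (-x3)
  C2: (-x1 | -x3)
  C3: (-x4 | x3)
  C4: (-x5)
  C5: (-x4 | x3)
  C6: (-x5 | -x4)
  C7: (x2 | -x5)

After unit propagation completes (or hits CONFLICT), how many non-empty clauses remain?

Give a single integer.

Answer: 0

Derivation:
unit clause [-3] forces x3=F; simplify:
  drop 3 from [-4, 3] -> [-4]
  drop 3 from [-4, 3] -> [-4]
  satisfied 2 clause(s); 5 remain; assigned so far: [3]
unit clause [-4] forces x4=F; simplify:
  satisfied 3 clause(s); 2 remain; assigned so far: [3, 4]
unit clause [-5] forces x5=F; simplify:
  satisfied 2 clause(s); 0 remain; assigned so far: [3, 4, 5]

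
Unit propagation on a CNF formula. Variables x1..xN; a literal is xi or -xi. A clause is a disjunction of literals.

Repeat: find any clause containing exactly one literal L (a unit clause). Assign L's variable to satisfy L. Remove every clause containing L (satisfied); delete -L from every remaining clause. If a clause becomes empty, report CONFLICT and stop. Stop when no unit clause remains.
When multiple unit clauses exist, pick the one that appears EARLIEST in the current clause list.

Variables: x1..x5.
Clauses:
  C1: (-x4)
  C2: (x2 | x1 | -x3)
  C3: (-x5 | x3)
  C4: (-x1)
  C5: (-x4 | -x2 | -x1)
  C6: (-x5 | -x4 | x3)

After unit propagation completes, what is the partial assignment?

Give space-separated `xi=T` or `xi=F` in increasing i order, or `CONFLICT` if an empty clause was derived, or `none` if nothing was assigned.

unit clause [-4] forces x4=F; simplify:
  satisfied 3 clause(s); 3 remain; assigned so far: [4]
unit clause [-1] forces x1=F; simplify:
  drop 1 from [2, 1, -3] -> [2, -3]
  satisfied 1 clause(s); 2 remain; assigned so far: [1, 4]

Answer: x1=F x4=F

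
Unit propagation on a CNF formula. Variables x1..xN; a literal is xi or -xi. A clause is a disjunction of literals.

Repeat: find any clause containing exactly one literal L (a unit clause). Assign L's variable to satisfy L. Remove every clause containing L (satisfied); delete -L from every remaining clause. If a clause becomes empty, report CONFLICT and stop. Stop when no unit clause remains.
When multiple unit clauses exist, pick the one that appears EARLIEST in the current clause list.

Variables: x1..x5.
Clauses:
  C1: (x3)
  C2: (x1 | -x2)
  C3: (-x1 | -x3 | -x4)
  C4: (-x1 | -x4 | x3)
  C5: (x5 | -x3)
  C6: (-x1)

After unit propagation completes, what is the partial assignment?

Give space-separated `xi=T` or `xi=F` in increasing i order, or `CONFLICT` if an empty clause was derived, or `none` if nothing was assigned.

unit clause [3] forces x3=T; simplify:
  drop -3 from [-1, -3, -4] -> [-1, -4]
  drop -3 from [5, -3] -> [5]
  satisfied 2 clause(s); 4 remain; assigned so far: [3]
unit clause [5] forces x5=T; simplify:
  satisfied 1 clause(s); 3 remain; assigned so far: [3, 5]
unit clause [-1] forces x1=F; simplify:
  drop 1 from [1, -2] -> [-2]
  satisfied 2 clause(s); 1 remain; assigned so far: [1, 3, 5]
unit clause [-2] forces x2=F; simplify:
  satisfied 1 clause(s); 0 remain; assigned so far: [1, 2, 3, 5]

Answer: x1=F x2=F x3=T x5=T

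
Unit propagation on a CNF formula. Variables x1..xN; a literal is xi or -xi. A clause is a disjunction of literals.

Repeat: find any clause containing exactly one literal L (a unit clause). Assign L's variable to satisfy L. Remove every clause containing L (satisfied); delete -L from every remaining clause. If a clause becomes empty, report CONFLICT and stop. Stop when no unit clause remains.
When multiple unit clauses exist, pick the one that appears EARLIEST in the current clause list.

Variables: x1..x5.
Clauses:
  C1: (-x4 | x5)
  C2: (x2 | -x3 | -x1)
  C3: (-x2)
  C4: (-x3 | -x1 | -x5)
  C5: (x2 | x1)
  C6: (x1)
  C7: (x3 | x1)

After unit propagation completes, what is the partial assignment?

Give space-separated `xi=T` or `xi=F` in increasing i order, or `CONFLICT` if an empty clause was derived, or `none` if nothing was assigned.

Answer: x1=T x2=F x3=F

Derivation:
unit clause [-2] forces x2=F; simplify:
  drop 2 from [2, -3, -1] -> [-3, -1]
  drop 2 from [2, 1] -> [1]
  satisfied 1 clause(s); 6 remain; assigned so far: [2]
unit clause [1] forces x1=T; simplify:
  drop -1 from [-3, -1] -> [-3]
  drop -1 from [-3, -1, -5] -> [-3, -5]
  satisfied 3 clause(s); 3 remain; assigned so far: [1, 2]
unit clause [-3] forces x3=F; simplify:
  satisfied 2 clause(s); 1 remain; assigned so far: [1, 2, 3]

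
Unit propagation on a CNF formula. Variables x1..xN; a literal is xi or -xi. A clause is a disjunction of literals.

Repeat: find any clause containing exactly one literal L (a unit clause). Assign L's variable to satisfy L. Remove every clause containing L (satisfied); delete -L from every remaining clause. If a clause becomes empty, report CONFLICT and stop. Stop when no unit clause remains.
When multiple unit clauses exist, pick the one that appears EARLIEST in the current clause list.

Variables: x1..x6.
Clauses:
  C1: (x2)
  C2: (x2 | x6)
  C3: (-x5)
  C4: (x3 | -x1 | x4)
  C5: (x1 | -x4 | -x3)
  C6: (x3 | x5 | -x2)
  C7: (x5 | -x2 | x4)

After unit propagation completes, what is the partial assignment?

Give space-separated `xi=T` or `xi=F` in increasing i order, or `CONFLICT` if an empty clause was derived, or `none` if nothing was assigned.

unit clause [2] forces x2=T; simplify:
  drop -2 from [3, 5, -2] -> [3, 5]
  drop -2 from [5, -2, 4] -> [5, 4]
  satisfied 2 clause(s); 5 remain; assigned so far: [2]
unit clause [-5] forces x5=F; simplify:
  drop 5 from [3, 5] -> [3]
  drop 5 from [5, 4] -> [4]
  satisfied 1 clause(s); 4 remain; assigned so far: [2, 5]
unit clause [3] forces x3=T; simplify:
  drop -3 from [1, -4, -3] -> [1, -4]
  satisfied 2 clause(s); 2 remain; assigned so far: [2, 3, 5]
unit clause [4] forces x4=T; simplify:
  drop -4 from [1, -4] -> [1]
  satisfied 1 clause(s); 1 remain; assigned so far: [2, 3, 4, 5]
unit clause [1] forces x1=T; simplify:
  satisfied 1 clause(s); 0 remain; assigned so far: [1, 2, 3, 4, 5]

Answer: x1=T x2=T x3=T x4=T x5=F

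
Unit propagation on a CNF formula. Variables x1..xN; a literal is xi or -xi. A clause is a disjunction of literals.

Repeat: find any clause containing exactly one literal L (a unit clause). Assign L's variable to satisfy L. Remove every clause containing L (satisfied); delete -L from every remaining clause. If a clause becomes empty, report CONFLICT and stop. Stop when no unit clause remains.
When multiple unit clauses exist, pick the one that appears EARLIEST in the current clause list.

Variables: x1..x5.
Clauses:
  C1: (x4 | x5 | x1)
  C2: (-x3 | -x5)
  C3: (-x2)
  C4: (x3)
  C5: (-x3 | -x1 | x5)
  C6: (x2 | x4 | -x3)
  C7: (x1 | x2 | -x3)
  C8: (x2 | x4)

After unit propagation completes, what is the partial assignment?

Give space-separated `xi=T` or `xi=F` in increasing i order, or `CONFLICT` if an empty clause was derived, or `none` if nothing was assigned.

unit clause [-2] forces x2=F; simplify:
  drop 2 from [2, 4, -3] -> [4, -3]
  drop 2 from [1, 2, -3] -> [1, -3]
  drop 2 from [2, 4] -> [4]
  satisfied 1 clause(s); 7 remain; assigned so far: [2]
unit clause [3] forces x3=T; simplify:
  drop -3 from [-3, -5] -> [-5]
  drop -3 from [-3, -1, 5] -> [-1, 5]
  drop -3 from [4, -3] -> [4]
  drop -3 from [1, -3] -> [1]
  satisfied 1 clause(s); 6 remain; assigned so far: [2, 3]
unit clause [-5] forces x5=F; simplify:
  drop 5 from [4, 5, 1] -> [4, 1]
  drop 5 from [-1, 5] -> [-1]
  satisfied 1 clause(s); 5 remain; assigned so far: [2, 3, 5]
unit clause [-1] forces x1=F; simplify:
  drop 1 from [4, 1] -> [4]
  drop 1 from [1] -> [] (empty!)
  satisfied 1 clause(s); 4 remain; assigned so far: [1, 2, 3, 5]
CONFLICT (empty clause)

Answer: CONFLICT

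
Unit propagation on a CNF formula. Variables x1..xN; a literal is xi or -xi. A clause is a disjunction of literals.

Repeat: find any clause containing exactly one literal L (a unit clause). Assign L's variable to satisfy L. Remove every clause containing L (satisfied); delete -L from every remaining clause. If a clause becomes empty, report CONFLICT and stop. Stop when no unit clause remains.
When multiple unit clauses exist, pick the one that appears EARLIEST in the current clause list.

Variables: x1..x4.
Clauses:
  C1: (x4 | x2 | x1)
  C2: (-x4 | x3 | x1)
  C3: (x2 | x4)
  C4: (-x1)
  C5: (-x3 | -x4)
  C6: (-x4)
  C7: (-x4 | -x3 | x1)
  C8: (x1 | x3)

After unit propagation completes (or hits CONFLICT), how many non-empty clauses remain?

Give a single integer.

unit clause [-1] forces x1=F; simplify:
  drop 1 from [4, 2, 1] -> [4, 2]
  drop 1 from [-4, 3, 1] -> [-4, 3]
  drop 1 from [-4, -3, 1] -> [-4, -3]
  drop 1 from [1, 3] -> [3]
  satisfied 1 clause(s); 7 remain; assigned so far: [1]
unit clause [-4] forces x4=F; simplify:
  drop 4 from [4, 2] -> [2]
  drop 4 from [2, 4] -> [2]
  satisfied 4 clause(s); 3 remain; assigned so far: [1, 4]
unit clause [2] forces x2=T; simplify:
  satisfied 2 clause(s); 1 remain; assigned so far: [1, 2, 4]
unit clause [3] forces x3=T; simplify:
  satisfied 1 clause(s); 0 remain; assigned so far: [1, 2, 3, 4]

Answer: 0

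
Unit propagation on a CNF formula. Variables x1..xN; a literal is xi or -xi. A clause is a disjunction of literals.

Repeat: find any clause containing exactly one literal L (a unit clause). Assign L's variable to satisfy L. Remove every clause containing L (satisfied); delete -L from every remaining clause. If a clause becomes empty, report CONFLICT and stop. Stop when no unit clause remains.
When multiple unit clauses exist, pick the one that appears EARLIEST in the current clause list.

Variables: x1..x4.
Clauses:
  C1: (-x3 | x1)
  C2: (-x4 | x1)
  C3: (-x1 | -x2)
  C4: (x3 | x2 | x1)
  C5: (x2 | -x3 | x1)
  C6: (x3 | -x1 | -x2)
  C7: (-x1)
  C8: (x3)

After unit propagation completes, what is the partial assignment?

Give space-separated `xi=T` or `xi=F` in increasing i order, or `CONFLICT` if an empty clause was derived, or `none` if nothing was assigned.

unit clause [-1] forces x1=F; simplify:
  drop 1 from [-3, 1] -> [-3]
  drop 1 from [-4, 1] -> [-4]
  drop 1 from [3, 2, 1] -> [3, 2]
  drop 1 from [2, -3, 1] -> [2, -3]
  satisfied 3 clause(s); 5 remain; assigned so far: [1]
unit clause [-3] forces x3=F; simplify:
  drop 3 from [3, 2] -> [2]
  drop 3 from [3] -> [] (empty!)
  satisfied 2 clause(s); 3 remain; assigned so far: [1, 3]
CONFLICT (empty clause)

Answer: CONFLICT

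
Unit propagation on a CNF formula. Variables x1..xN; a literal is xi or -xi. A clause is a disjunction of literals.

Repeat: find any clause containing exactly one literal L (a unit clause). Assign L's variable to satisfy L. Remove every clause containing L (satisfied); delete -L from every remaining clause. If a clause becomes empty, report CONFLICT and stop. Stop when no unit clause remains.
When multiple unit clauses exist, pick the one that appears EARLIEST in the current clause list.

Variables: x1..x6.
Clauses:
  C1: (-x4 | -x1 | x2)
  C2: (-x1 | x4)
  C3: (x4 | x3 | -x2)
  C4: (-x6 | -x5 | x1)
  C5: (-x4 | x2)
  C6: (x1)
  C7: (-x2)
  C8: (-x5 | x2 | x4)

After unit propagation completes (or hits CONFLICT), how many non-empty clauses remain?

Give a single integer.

Answer: 0

Derivation:
unit clause [1] forces x1=T; simplify:
  drop -1 from [-4, -1, 2] -> [-4, 2]
  drop -1 from [-1, 4] -> [4]
  satisfied 2 clause(s); 6 remain; assigned so far: [1]
unit clause [4] forces x4=T; simplify:
  drop -4 from [-4, 2] -> [2]
  drop -4 from [-4, 2] -> [2]
  satisfied 3 clause(s); 3 remain; assigned so far: [1, 4]
unit clause [2] forces x2=T; simplify:
  drop -2 from [-2] -> [] (empty!)
  satisfied 2 clause(s); 1 remain; assigned so far: [1, 2, 4]
CONFLICT (empty clause)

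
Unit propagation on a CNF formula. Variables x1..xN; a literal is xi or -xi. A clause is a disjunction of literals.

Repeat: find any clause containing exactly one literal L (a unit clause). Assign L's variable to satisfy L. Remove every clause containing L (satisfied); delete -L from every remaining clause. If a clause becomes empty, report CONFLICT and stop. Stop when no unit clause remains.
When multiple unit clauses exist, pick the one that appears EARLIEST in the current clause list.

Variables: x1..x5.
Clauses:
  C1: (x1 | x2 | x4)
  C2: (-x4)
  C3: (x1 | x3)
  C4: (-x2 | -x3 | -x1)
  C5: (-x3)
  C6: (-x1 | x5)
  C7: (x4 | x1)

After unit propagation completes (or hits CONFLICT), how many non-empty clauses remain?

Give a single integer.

unit clause [-4] forces x4=F; simplify:
  drop 4 from [1, 2, 4] -> [1, 2]
  drop 4 from [4, 1] -> [1]
  satisfied 1 clause(s); 6 remain; assigned so far: [4]
unit clause [-3] forces x3=F; simplify:
  drop 3 from [1, 3] -> [1]
  satisfied 2 clause(s); 4 remain; assigned so far: [3, 4]
unit clause [1] forces x1=T; simplify:
  drop -1 from [-1, 5] -> [5]
  satisfied 3 clause(s); 1 remain; assigned so far: [1, 3, 4]
unit clause [5] forces x5=T; simplify:
  satisfied 1 clause(s); 0 remain; assigned so far: [1, 3, 4, 5]

Answer: 0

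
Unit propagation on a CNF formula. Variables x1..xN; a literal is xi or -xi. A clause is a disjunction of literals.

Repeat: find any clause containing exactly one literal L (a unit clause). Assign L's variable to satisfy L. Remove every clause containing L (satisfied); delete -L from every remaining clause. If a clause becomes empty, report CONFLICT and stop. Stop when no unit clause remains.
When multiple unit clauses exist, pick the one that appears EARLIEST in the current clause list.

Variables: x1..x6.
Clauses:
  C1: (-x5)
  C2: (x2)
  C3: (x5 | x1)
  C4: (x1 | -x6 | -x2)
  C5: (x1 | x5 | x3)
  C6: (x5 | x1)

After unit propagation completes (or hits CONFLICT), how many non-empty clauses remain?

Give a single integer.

Answer: 0

Derivation:
unit clause [-5] forces x5=F; simplify:
  drop 5 from [5, 1] -> [1]
  drop 5 from [1, 5, 3] -> [1, 3]
  drop 5 from [5, 1] -> [1]
  satisfied 1 clause(s); 5 remain; assigned so far: [5]
unit clause [2] forces x2=T; simplify:
  drop -2 from [1, -6, -2] -> [1, -6]
  satisfied 1 clause(s); 4 remain; assigned so far: [2, 5]
unit clause [1] forces x1=T; simplify:
  satisfied 4 clause(s); 0 remain; assigned so far: [1, 2, 5]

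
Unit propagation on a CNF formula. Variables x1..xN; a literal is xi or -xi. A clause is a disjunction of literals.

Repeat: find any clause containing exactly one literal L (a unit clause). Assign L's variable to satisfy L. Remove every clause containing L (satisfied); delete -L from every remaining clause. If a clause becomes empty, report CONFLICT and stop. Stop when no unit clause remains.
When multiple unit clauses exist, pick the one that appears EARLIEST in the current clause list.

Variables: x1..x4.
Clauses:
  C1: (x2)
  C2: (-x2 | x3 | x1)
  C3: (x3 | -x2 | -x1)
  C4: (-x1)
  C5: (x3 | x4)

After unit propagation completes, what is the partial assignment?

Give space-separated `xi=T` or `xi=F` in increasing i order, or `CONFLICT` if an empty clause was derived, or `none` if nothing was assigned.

Answer: x1=F x2=T x3=T

Derivation:
unit clause [2] forces x2=T; simplify:
  drop -2 from [-2, 3, 1] -> [3, 1]
  drop -2 from [3, -2, -1] -> [3, -1]
  satisfied 1 clause(s); 4 remain; assigned so far: [2]
unit clause [-1] forces x1=F; simplify:
  drop 1 from [3, 1] -> [3]
  satisfied 2 clause(s); 2 remain; assigned so far: [1, 2]
unit clause [3] forces x3=T; simplify:
  satisfied 2 clause(s); 0 remain; assigned so far: [1, 2, 3]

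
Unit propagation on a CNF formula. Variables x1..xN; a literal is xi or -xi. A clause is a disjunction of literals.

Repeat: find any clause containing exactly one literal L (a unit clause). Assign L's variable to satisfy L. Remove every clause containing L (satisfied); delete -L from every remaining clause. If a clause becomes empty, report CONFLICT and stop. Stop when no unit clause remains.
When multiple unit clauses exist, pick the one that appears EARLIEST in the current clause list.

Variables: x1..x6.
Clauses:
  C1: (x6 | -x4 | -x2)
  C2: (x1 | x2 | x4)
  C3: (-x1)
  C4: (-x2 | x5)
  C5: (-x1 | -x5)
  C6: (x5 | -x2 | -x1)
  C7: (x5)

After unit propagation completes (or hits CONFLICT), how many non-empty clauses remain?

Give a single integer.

Answer: 2

Derivation:
unit clause [-1] forces x1=F; simplify:
  drop 1 from [1, 2, 4] -> [2, 4]
  satisfied 3 clause(s); 4 remain; assigned so far: [1]
unit clause [5] forces x5=T; simplify:
  satisfied 2 clause(s); 2 remain; assigned so far: [1, 5]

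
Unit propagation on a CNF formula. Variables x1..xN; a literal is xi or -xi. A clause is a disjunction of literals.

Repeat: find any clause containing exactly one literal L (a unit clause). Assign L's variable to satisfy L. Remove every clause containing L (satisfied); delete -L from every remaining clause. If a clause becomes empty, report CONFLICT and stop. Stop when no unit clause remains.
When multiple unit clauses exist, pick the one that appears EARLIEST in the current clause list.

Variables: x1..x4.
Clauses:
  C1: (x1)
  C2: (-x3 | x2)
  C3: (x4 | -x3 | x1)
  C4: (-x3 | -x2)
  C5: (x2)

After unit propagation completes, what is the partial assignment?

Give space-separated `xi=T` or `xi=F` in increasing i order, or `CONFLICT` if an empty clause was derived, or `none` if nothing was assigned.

unit clause [1] forces x1=T; simplify:
  satisfied 2 clause(s); 3 remain; assigned so far: [1]
unit clause [2] forces x2=T; simplify:
  drop -2 from [-3, -2] -> [-3]
  satisfied 2 clause(s); 1 remain; assigned so far: [1, 2]
unit clause [-3] forces x3=F; simplify:
  satisfied 1 clause(s); 0 remain; assigned so far: [1, 2, 3]

Answer: x1=T x2=T x3=F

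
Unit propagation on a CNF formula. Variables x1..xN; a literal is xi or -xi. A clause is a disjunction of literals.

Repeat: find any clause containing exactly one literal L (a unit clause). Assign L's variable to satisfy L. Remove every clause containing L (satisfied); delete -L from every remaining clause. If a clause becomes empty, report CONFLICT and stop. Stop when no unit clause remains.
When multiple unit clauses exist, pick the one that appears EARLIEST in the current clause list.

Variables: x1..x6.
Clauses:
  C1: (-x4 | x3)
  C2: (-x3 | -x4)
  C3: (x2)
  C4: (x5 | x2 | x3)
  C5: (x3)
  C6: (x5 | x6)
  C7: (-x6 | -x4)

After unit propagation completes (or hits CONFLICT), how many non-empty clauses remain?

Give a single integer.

unit clause [2] forces x2=T; simplify:
  satisfied 2 clause(s); 5 remain; assigned so far: [2]
unit clause [3] forces x3=T; simplify:
  drop -3 from [-3, -4] -> [-4]
  satisfied 2 clause(s); 3 remain; assigned so far: [2, 3]
unit clause [-4] forces x4=F; simplify:
  satisfied 2 clause(s); 1 remain; assigned so far: [2, 3, 4]

Answer: 1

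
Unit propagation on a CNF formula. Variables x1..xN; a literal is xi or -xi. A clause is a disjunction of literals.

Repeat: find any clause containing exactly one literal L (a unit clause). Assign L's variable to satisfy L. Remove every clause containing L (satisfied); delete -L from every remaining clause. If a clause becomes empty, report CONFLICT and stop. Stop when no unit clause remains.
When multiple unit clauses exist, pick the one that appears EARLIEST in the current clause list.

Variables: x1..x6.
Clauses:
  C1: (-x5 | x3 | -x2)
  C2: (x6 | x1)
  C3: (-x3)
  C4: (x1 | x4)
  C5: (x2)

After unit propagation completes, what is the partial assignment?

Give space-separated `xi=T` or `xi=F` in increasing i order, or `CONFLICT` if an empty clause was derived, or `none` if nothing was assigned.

Answer: x2=T x3=F x5=F

Derivation:
unit clause [-3] forces x3=F; simplify:
  drop 3 from [-5, 3, -2] -> [-5, -2]
  satisfied 1 clause(s); 4 remain; assigned so far: [3]
unit clause [2] forces x2=T; simplify:
  drop -2 from [-5, -2] -> [-5]
  satisfied 1 clause(s); 3 remain; assigned so far: [2, 3]
unit clause [-5] forces x5=F; simplify:
  satisfied 1 clause(s); 2 remain; assigned so far: [2, 3, 5]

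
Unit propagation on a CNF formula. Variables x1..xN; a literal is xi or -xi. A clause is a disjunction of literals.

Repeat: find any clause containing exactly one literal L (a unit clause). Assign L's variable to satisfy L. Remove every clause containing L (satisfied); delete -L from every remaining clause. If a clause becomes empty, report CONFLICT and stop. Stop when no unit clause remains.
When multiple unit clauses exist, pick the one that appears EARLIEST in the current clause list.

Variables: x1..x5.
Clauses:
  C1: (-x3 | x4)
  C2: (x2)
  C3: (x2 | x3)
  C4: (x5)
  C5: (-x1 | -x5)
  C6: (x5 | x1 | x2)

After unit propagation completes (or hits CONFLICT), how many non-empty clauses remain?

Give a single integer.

unit clause [2] forces x2=T; simplify:
  satisfied 3 clause(s); 3 remain; assigned so far: [2]
unit clause [5] forces x5=T; simplify:
  drop -5 from [-1, -5] -> [-1]
  satisfied 1 clause(s); 2 remain; assigned so far: [2, 5]
unit clause [-1] forces x1=F; simplify:
  satisfied 1 clause(s); 1 remain; assigned so far: [1, 2, 5]

Answer: 1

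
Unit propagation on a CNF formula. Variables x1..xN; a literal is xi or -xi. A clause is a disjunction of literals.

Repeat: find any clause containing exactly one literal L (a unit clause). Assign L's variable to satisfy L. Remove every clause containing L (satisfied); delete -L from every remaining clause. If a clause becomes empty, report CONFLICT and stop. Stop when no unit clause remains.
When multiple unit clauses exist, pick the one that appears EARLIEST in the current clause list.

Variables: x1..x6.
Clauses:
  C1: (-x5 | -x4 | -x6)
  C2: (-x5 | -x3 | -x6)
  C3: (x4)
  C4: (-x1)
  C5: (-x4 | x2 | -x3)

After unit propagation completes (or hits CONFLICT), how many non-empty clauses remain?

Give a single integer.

Answer: 3

Derivation:
unit clause [4] forces x4=T; simplify:
  drop -4 from [-5, -4, -6] -> [-5, -6]
  drop -4 from [-4, 2, -3] -> [2, -3]
  satisfied 1 clause(s); 4 remain; assigned so far: [4]
unit clause [-1] forces x1=F; simplify:
  satisfied 1 clause(s); 3 remain; assigned so far: [1, 4]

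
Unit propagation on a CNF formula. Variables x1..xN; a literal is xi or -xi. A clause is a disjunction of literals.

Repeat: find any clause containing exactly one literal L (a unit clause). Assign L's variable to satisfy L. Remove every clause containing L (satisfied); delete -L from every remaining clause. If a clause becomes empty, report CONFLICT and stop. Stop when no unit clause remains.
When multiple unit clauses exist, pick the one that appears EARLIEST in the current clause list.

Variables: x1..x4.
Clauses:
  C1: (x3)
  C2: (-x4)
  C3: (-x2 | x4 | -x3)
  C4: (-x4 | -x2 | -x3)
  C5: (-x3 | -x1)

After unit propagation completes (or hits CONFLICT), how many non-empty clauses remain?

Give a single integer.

unit clause [3] forces x3=T; simplify:
  drop -3 from [-2, 4, -3] -> [-2, 4]
  drop -3 from [-4, -2, -3] -> [-4, -2]
  drop -3 from [-3, -1] -> [-1]
  satisfied 1 clause(s); 4 remain; assigned so far: [3]
unit clause [-4] forces x4=F; simplify:
  drop 4 from [-2, 4] -> [-2]
  satisfied 2 clause(s); 2 remain; assigned so far: [3, 4]
unit clause [-2] forces x2=F; simplify:
  satisfied 1 clause(s); 1 remain; assigned so far: [2, 3, 4]
unit clause [-1] forces x1=F; simplify:
  satisfied 1 clause(s); 0 remain; assigned so far: [1, 2, 3, 4]

Answer: 0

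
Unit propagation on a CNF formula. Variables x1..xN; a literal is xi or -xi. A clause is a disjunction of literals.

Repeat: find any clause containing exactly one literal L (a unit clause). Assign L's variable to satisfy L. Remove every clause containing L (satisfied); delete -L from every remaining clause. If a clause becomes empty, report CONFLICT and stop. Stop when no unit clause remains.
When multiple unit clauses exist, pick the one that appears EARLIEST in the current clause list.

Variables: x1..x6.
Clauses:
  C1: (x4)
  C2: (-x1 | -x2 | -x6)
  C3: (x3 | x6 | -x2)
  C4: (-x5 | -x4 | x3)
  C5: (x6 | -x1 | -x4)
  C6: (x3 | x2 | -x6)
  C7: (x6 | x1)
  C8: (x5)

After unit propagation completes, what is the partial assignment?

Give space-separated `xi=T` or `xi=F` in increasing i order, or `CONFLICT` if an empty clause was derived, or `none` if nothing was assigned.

Answer: x3=T x4=T x5=T

Derivation:
unit clause [4] forces x4=T; simplify:
  drop -4 from [-5, -4, 3] -> [-5, 3]
  drop -4 from [6, -1, -4] -> [6, -1]
  satisfied 1 clause(s); 7 remain; assigned so far: [4]
unit clause [5] forces x5=T; simplify:
  drop -5 from [-5, 3] -> [3]
  satisfied 1 clause(s); 6 remain; assigned so far: [4, 5]
unit clause [3] forces x3=T; simplify:
  satisfied 3 clause(s); 3 remain; assigned so far: [3, 4, 5]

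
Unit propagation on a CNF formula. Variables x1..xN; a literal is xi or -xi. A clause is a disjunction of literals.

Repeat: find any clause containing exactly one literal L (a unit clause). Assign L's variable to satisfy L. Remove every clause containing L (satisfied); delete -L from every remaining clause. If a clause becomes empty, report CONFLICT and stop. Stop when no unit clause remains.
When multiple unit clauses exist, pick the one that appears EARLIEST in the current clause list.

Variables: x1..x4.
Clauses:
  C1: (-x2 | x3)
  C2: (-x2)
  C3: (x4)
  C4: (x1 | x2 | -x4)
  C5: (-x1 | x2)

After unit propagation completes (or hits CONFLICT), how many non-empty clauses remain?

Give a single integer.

Answer: 0

Derivation:
unit clause [-2] forces x2=F; simplify:
  drop 2 from [1, 2, -4] -> [1, -4]
  drop 2 from [-1, 2] -> [-1]
  satisfied 2 clause(s); 3 remain; assigned so far: [2]
unit clause [4] forces x4=T; simplify:
  drop -4 from [1, -4] -> [1]
  satisfied 1 clause(s); 2 remain; assigned so far: [2, 4]
unit clause [1] forces x1=T; simplify:
  drop -1 from [-1] -> [] (empty!)
  satisfied 1 clause(s); 1 remain; assigned so far: [1, 2, 4]
CONFLICT (empty clause)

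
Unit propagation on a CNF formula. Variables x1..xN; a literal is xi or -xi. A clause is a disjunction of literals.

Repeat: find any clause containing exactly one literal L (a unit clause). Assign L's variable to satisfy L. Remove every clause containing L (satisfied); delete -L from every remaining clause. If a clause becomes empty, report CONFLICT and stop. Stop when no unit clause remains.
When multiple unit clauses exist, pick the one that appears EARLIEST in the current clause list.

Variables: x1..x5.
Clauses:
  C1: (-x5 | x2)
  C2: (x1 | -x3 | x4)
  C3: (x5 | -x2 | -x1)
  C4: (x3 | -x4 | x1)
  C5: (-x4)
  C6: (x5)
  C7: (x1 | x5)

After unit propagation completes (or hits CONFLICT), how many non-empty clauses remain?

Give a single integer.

Answer: 1

Derivation:
unit clause [-4] forces x4=F; simplify:
  drop 4 from [1, -3, 4] -> [1, -3]
  satisfied 2 clause(s); 5 remain; assigned so far: [4]
unit clause [5] forces x5=T; simplify:
  drop -5 from [-5, 2] -> [2]
  satisfied 3 clause(s); 2 remain; assigned so far: [4, 5]
unit clause [2] forces x2=T; simplify:
  satisfied 1 clause(s); 1 remain; assigned so far: [2, 4, 5]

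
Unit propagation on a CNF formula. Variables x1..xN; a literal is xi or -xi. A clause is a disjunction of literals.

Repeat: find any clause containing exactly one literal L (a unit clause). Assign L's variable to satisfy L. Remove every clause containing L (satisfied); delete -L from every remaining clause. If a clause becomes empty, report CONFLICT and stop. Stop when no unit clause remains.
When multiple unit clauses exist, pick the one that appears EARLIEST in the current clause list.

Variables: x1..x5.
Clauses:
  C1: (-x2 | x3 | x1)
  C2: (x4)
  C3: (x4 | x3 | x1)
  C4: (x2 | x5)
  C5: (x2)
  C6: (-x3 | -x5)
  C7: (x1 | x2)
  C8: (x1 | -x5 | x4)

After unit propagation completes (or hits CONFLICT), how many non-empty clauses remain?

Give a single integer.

unit clause [4] forces x4=T; simplify:
  satisfied 3 clause(s); 5 remain; assigned so far: [4]
unit clause [2] forces x2=T; simplify:
  drop -2 from [-2, 3, 1] -> [3, 1]
  satisfied 3 clause(s); 2 remain; assigned so far: [2, 4]

Answer: 2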